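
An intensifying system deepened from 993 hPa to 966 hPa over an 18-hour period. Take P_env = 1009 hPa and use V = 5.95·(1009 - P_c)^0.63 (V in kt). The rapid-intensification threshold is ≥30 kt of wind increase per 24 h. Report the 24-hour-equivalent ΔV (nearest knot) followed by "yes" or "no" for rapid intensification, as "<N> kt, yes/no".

39 kt, yes

V₁: ΔP = 16, V ≈ 5.95 × 16^0.63 ≈ 34.13 kt.
V₂: ΔP = 43, V ≈ 5.95 × 43^0.63 ≈ 63.62 kt.
ΔV over 18 h = 29.49 kt → 24 h equivalent = 29.49 × 24/18 ≈ 39.32 kt.
39 kt ≥ 30 kt ⇒ rapid intensification.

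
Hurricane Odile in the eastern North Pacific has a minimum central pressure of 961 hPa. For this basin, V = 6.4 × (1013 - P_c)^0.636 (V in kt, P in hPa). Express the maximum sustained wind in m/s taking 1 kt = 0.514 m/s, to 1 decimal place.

40.6 m/s

ΔP = 1013 − 961 = 52 hPa.
V ≈ 6.4 × 52^0.636 = 6.4 × 12.342 ≈ 78.987 kt.
78.987 × 0.514 ≈ 40.60 m/s → 40.6 m/s.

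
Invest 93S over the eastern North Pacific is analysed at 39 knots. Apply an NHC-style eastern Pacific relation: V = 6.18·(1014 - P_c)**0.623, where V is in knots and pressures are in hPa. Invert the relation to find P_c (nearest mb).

ΔP = (V / 6.18)^(1/0.623) = (39/6.18)^1.605.
39/6.18 = 6.311; 6.311^1.605 ≈ 19.24 mb.
P_c = 1014 − 19.24 = 994.76 ≈ 995 mb.

995 mb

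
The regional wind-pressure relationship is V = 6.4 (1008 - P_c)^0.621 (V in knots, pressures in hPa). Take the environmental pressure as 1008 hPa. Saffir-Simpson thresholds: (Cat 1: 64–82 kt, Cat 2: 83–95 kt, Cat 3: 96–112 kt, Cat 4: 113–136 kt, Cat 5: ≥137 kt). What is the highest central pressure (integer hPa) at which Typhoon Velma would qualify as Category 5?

Category 5 begins at V = 137 kt.
Required ΔP = (137/6.4)^(1/0.621) = 21.406^1.610 ≈ 138.86 hPa.
P_c ≤ 1008 − 138.86 = 869.14, so the highest integer P_c is 869 hPa.

869 hPa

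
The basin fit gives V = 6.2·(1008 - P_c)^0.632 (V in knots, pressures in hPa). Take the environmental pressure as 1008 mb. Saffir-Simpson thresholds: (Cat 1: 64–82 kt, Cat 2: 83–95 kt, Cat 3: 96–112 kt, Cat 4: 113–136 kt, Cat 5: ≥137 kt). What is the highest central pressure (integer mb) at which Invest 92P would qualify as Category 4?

Category 4 begins at V = 113 kt.
Required ΔP = (113/6.2)^(1/0.632) = 18.226^1.582 ≈ 98.80 mb.
P_c ≤ 1008 − 98.80 = 909.20, so the highest integer P_c is 909 mb.

909 mb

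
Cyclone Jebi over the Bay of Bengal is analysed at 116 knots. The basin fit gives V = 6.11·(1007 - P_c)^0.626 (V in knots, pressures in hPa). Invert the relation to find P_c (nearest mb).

897 mb

ΔP = (V / 6.11)^(1/0.626) = (116/6.11)^1.597.
116/6.11 = 18.985; 18.985^1.597 ≈ 110.20 mb.
P_c = 1007 − 110.20 = 896.80 ≈ 897 mb.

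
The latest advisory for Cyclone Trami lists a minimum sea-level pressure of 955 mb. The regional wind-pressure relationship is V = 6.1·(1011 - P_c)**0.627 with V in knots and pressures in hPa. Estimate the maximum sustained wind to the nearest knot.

76 kt

ΔP = 1011 − 955 = 56 mb.
56^0.627 ≈ 12.477.
V ≈ 6.1 × 12.477 ≈ 76.1 kt.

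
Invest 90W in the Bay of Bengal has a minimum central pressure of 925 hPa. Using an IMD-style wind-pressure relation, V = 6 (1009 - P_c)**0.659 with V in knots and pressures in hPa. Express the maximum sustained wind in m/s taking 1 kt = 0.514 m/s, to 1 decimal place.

ΔP = 1009 − 925 = 84 hPa.
V ≈ 6 × 84^0.659 = 6 × 18.540 ≈ 111.238 kt.
111.238 × 0.514 ≈ 57.18 m/s → 57.2 m/s.

57.2 m/s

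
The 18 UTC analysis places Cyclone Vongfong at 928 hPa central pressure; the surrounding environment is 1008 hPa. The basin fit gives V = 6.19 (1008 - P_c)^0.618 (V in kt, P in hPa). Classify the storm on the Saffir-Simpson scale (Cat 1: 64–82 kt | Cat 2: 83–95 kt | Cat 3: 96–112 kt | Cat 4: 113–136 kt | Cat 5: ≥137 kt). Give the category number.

ΔP = 1008 − 928 = 80 hPa.
V ≈ 6.19 × 80^0.618 = 6.19 × 15.00 ≈ 93 kt.
93 kt falls in the Category 2 band.

2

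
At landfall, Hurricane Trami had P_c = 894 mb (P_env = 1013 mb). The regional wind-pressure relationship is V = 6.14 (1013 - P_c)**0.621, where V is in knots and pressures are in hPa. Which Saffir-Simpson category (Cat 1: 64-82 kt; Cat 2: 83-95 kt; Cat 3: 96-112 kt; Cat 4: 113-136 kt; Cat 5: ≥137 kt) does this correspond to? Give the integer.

4

ΔP = 1013 − 894 = 119 mb.
V ≈ 6.14 × 119^0.621 = 6.14 × 19.45 ≈ 119 kt.
119 kt falls in the Category 4 band.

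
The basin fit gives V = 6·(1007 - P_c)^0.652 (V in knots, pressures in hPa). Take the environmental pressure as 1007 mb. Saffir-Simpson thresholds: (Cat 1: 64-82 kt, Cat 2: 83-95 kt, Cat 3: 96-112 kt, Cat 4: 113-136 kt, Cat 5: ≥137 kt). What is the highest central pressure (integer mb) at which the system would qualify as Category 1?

Category 1 begins at V = 64 kt.
Required ΔP = (64/6)^(1/0.652) = 10.667^1.534 ≈ 37.73 mb.
P_c ≤ 1007 − 37.73 = 969.27, so the highest integer P_c is 969 mb.

969 mb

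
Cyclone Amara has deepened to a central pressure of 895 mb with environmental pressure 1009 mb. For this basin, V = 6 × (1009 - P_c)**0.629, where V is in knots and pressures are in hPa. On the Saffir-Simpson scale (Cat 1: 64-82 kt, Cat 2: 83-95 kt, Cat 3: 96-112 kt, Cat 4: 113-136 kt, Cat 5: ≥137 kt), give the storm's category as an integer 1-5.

4

ΔP = 1009 − 895 = 114 mb.
V ≈ 6 × 114^0.629 = 6 × 19.67 ≈ 118 kt.
118 kt falls in the Category 4 band.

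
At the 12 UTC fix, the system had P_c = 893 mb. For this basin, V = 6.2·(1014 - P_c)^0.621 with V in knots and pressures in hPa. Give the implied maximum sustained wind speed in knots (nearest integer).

122 kt

ΔP = 1014 − 893 = 121 mb.
121^0.621 ≈ 19.652.
V ≈ 6.2 × 19.652 ≈ 121.8 kt.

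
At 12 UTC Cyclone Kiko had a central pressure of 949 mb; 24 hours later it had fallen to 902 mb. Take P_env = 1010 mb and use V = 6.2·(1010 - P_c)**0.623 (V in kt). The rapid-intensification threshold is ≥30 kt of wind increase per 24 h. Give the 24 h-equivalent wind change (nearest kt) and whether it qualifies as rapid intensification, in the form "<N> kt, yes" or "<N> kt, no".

V₁: ΔP = 61, V ≈ 6.2 × 61^0.623 ≈ 80.29 kt.
V₂: ΔP = 108, V ≈ 6.2 × 108^0.623 ≈ 114.61 kt.
ΔV over 24 h = 34.32 kt → 24 h equivalent = 34.32 × 24/24 ≈ 34.32 kt.
34 kt ≥ 30 kt ⇒ rapid intensification.

34 kt, yes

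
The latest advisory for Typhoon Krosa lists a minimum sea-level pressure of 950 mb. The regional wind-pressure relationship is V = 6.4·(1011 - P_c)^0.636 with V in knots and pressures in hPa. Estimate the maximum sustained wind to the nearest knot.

ΔP = 1011 − 950 = 61 mb.
61^0.636 ≈ 13.661.
V ≈ 6.4 × 13.661 ≈ 87.4 kt.

87 kt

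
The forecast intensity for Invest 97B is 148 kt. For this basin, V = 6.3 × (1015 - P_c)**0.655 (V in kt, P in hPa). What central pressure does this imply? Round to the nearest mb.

891 mb

ΔP = (V / 6.3)^(1/0.655) = (148/6.3)^1.527.
148/6.3 = 23.492; 23.492^1.527 ≈ 123.88 mb.
P_c = 1015 − 123.88 = 891.12 ≈ 891 mb.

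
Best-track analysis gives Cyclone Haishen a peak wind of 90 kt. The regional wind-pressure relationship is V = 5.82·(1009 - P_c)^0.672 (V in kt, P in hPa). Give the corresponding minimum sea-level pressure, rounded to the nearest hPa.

ΔP = (V / 5.82)^(1/0.672) = (90/5.82)^1.488.
90/5.82 = 15.464; 15.464^1.488 ≈ 58.86 hPa.
P_c = 1009 − 58.86 = 950.14 ≈ 950 hPa.

950 hPa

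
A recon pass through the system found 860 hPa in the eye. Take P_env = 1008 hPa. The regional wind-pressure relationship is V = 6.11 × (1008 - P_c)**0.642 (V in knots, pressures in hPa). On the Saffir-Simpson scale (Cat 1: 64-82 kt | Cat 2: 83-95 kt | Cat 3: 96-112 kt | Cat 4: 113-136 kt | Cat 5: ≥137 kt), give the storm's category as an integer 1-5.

ΔP = 1008 − 860 = 148 hPa.
V ≈ 6.11 × 148^0.642 = 6.11 × 24.73 ≈ 151 kt.
151 kt falls in the Category 5 band.

5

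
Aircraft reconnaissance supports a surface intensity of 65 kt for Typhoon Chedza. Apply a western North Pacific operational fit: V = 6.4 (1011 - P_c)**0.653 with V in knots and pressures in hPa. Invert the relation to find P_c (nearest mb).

ΔP = (V / 6.4)^(1/0.653) = (65/6.4)^1.531.
65/6.4 = 10.156; 10.156^1.531 ≈ 34.81 mb.
P_c = 1011 − 34.81 = 976.19 ≈ 976 mb.

976 mb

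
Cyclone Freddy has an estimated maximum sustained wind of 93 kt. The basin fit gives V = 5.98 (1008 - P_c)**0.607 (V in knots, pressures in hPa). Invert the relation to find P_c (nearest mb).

ΔP = (V / 5.98)^(1/0.607) = (93/5.98)^1.647.
93/5.98 = 15.552; 15.552^1.647 ≈ 91.92 mb.
P_c = 1008 − 91.92 = 916.08 ≈ 916 mb.

916 mb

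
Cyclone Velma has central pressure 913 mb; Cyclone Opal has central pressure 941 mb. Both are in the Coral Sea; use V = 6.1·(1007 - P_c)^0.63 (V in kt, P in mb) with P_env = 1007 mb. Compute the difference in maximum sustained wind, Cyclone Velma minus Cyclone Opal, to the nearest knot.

21 kt

Cyclone Velma: ΔP = 94; V ≈ 6.1 × 94^0.63 ≈ 106.76 kt.
Cyclone Opal: ΔP = 66; V ≈ 6.1 × 66^0.63 ≈ 85.44 kt.
Difference ≈ 106.76 − 85.44 = 21.32 → 21 kt.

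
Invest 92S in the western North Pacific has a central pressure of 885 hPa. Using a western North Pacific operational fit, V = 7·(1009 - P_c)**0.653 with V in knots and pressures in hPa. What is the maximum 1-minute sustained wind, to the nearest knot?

163 kt

ΔP = 1009 − 885 = 124 hPa.
124^0.653 ≈ 23.281.
V ≈ 7 × 23.281 ≈ 163.0 kt.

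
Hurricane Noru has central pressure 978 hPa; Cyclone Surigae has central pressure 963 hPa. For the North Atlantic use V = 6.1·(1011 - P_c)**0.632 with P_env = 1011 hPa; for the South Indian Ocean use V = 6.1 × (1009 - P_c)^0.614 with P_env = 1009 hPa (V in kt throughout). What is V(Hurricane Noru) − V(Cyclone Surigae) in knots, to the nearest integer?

Hurricane Noru: ΔP = 33; V ≈ 6.1 × 33^0.632 ≈ 55.59 kt.
Cyclone Surigae: ΔP = 46; V ≈ 6.1 × 46^0.614 ≈ 64.01 kt.
Difference ≈ 55.59 − 64.01 = -8.42 → -8 kt.

-8 kt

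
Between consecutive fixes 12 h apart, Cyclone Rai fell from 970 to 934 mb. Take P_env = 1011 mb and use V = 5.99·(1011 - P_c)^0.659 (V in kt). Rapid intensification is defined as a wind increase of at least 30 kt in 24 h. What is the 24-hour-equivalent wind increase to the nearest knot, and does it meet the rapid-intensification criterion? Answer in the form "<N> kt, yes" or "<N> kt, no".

71 kt, yes

V₁: ΔP = 41, V ≈ 5.99 × 41^0.659 ≈ 69.22 kt.
V₂: ΔP = 77, V ≈ 5.99 × 77^0.659 ≈ 104.86 kt.
ΔV over 12 h = 35.64 kt → 24 h equivalent = 35.64 × 24/12 ≈ 71.28 kt.
71 kt ≥ 30 kt ⇒ rapid intensification.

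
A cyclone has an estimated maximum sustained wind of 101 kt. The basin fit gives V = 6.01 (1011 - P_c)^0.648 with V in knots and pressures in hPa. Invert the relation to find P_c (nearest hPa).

933 hPa

ΔP = (V / 6.01)^(1/0.648) = (101/6.01)^1.543.
101/6.01 = 16.805; 16.805^1.543 ≈ 77.83 hPa.
P_c = 1011 − 77.83 = 933.17 ≈ 933 hPa.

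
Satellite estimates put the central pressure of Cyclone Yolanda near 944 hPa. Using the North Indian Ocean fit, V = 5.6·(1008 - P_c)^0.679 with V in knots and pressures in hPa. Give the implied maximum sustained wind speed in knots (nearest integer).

ΔP = 1008 − 944 = 64 hPa.
64^0.679 ≈ 16.842.
V ≈ 5.6 × 16.842 ≈ 94.3 kt.

94 kt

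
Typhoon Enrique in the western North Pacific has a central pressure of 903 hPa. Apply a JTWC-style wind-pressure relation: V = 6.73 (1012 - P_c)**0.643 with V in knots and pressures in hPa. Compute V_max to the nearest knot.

ΔP = 1012 − 903 = 109 hPa.
109^0.643 ≈ 20.420.
V ≈ 6.73 × 20.420 ≈ 137.4 kt.

137 kt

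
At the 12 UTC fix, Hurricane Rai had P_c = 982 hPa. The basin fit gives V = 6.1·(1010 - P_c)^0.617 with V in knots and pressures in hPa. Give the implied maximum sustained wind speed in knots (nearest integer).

ΔP = 1010 − 982 = 28 hPa.
28^0.617 ≈ 7.814.
V ≈ 6.1 × 7.814 ≈ 47.7 kt.

48 kt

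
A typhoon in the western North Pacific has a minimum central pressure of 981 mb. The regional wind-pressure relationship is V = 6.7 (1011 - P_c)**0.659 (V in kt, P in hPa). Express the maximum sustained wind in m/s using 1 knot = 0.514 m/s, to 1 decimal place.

ΔP = 1011 − 981 = 30 mb.
V ≈ 6.7 × 30^0.659 = 6.7 × 9.406 ≈ 63.023 kt.
63.023 × 0.514 ≈ 32.39 m/s → 32.4 m/s.

32.4 m/s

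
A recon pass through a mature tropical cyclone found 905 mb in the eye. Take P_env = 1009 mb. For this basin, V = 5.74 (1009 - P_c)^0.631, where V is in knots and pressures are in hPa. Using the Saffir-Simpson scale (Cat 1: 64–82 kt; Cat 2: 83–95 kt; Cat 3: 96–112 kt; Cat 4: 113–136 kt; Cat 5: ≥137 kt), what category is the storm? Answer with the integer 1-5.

3

ΔP = 1009 − 905 = 104 mb.
V ≈ 5.74 × 104^0.631 = 5.74 × 18.74 ≈ 108 kt.
108 kt falls in the Category 3 band.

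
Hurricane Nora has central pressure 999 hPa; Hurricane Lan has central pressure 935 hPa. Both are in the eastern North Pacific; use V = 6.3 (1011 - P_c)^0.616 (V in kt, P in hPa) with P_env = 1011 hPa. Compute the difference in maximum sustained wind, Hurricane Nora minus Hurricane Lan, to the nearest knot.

-62 kt

Hurricane Nora: ΔP = 12; V ≈ 6.3 × 12^0.616 ≈ 29.11 kt.
Hurricane Lan: ΔP = 76; V ≈ 6.3 × 76^0.616 ≈ 90.77 kt.
Difference ≈ 29.11 − 90.77 = -61.66 → -62 kt.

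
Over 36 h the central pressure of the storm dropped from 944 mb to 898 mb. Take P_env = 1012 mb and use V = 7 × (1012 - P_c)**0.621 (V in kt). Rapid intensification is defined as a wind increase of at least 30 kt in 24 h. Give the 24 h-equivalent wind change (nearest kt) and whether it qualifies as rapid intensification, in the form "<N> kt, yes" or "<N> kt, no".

24 kt, no

V₁: ΔP = 68, V ≈ 7 × 68^0.621 ≈ 96.18 kt.
V₂: ΔP = 114, V ≈ 7 × 114^0.621 ≈ 132.57 kt.
ΔV over 36 h = 36.39 kt → 24 h equivalent = 36.39 × 24/36 ≈ 24.26 kt.
24 kt < 30 kt ⇒ not rapid intensification.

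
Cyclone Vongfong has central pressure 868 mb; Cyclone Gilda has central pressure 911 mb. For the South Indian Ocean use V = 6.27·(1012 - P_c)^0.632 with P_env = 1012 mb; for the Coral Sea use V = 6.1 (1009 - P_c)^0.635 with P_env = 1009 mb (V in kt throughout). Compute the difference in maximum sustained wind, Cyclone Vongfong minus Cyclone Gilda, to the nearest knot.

33 kt

Cyclone Vongfong: ΔP = 144; V ≈ 6.27 × 144^0.632 ≈ 144.99 kt.
Cyclone Gilda: ΔP = 98; V ≈ 6.1 × 98^0.635 ≈ 112.14 kt.
Difference ≈ 144.99 − 112.14 = 32.85 → 33 kt.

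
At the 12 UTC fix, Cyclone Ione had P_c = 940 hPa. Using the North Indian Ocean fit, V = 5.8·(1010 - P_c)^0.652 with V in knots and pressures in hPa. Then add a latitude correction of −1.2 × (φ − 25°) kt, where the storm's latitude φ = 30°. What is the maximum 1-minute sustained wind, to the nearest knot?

87 kt

ΔP = 1010 − 940 = 70 hPa.
70^0.652 ≈ 15.959.
V ≈ 5.8 × 15.959 ≈ 92.6 kt.
Latitude correction: −1.2 × (30 − 25) = -6 kt.
Corrected V ≈ 86.6 kt → 87 kt.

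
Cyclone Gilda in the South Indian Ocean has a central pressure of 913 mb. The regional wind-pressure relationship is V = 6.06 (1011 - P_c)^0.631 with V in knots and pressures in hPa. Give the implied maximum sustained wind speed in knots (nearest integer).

109 kt

ΔP = 1011 − 913 = 98 mb.
98^0.631 ≈ 18.049.
V ≈ 6.06 × 18.049 ≈ 109.4 kt.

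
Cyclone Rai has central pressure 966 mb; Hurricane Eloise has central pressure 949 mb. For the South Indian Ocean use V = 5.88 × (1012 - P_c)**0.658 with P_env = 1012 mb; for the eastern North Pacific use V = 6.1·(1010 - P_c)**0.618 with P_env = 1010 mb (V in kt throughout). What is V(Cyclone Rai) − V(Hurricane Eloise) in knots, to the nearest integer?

-4 kt

Cyclone Rai: ΔP = 46; V ≈ 5.88 × 46^0.658 ≈ 73.03 kt.
Hurricane Eloise: ΔP = 61; V ≈ 6.1 × 61^0.618 ≈ 77.39 kt.
Difference ≈ 73.03 − 77.39 = -4.36 → -4 kt.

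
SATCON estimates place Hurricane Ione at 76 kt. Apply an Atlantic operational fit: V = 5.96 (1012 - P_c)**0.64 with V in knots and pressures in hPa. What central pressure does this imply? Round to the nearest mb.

ΔP = (V / 5.96)^(1/0.64) = (76/5.96)^1.562.
76/5.96 = 12.752; 12.752^1.562 ≈ 53.39 mb.
P_c = 1012 − 53.39 = 958.61 ≈ 959 mb.

959 mb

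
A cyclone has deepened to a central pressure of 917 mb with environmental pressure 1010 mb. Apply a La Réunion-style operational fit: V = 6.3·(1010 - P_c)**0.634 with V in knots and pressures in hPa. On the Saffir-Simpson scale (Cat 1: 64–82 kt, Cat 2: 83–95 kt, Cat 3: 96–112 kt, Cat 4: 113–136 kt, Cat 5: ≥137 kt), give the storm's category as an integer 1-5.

ΔP = 1010 − 917 = 93 mb.
V ≈ 6.3 × 93^0.634 = 6.3 × 17.70 ≈ 112 kt.
112 kt falls in the Category 3 band.

3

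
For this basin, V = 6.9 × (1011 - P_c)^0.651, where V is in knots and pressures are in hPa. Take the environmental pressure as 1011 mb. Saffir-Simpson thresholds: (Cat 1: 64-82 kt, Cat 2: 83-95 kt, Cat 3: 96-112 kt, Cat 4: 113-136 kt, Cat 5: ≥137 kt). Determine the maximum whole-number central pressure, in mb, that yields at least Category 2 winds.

965 mb

Category 2 begins at V = 83 kt.
Required ΔP = (83/6.9)^(1/0.651) = 12.029^1.536 ≈ 45.64 mb.
P_c ≤ 1011 − 45.64 = 965.36, so the highest integer P_c is 965 mb.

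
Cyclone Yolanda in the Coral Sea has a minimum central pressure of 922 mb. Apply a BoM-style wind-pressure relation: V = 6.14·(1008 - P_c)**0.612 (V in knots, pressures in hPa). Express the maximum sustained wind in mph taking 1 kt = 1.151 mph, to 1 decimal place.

107.9 mph

ΔP = 1008 − 922 = 86 mb.
V ≈ 6.14 × 86^0.612 = 6.14 × 15.273 ≈ 93.774 kt.
93.774 × 1.151 ≈ 107.93 mph → 107.9 mph.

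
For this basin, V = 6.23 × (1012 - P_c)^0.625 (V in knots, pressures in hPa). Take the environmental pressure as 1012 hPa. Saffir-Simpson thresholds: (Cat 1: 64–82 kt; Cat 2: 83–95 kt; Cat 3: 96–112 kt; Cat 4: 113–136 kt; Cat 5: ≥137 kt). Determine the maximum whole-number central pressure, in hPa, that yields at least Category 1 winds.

970 hPa

Category 1 begins at V = 64 kt.
Required ΔP = (64/6.23)^(1/0.625) = 10.273^1.600 ≈ 41.56 hPa.
P_c ≤ 1012 − 41.56 = 970.44, so the highest integer P_c is 970 hPa.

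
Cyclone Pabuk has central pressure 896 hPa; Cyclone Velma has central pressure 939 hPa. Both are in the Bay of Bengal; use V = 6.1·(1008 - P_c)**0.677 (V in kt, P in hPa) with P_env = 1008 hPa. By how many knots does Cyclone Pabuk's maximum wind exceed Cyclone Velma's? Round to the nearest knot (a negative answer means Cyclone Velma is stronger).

Cyclone Pabuk: ΔP = 112; V ≈ 6.1 × 112^0.677 ≈ 148.82 kt.
Cyclone Velma: ΔP = 69; V ≈ 6.1 × 69^0.677 ≈ 107.21 kt.
Difference ≈ 148.82 − 107.21 = 41.61 → 42 kt.

42 kt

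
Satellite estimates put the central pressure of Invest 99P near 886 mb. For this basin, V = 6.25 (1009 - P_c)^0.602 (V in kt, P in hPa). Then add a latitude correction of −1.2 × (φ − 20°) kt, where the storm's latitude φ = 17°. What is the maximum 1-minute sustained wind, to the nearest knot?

117 kt

ΔP = 1009 − 886 = 123 mb.
123^0.602 ≈ 18.119.
V ≈ 6.25 × 18.119 ≈ 113.2 kt.
Latitude correction: −1.2 × (17 − 20) = 3.6 kt.
Corrected V ≈ 116.8 kt → 117 kt.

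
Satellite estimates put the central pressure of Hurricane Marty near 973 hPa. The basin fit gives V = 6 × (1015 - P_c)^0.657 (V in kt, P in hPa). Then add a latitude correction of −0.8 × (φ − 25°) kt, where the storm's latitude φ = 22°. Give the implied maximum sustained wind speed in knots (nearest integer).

72 kt

ΔP = 1015 − 973 = 42 hPa.
42^0.657 ≈ 11.654.
V ≈ 6 × 11.654 ≈ 69.9 kt.
Latitude correction: −0.8 × (22 − 25) = 2.4 kt.
Corrected V ≈ 72.3 kt → 72 kt.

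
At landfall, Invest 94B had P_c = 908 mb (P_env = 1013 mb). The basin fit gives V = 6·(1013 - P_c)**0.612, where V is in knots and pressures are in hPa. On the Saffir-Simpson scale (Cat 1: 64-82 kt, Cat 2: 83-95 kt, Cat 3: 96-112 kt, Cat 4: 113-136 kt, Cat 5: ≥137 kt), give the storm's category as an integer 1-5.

ΔP = 1013 − 908 = 105 mb.
V ≈ 6 × 105^0.612 = 6 × 17.26 ≈ 104 kt.
104 kt falls in the Category 3 band.

3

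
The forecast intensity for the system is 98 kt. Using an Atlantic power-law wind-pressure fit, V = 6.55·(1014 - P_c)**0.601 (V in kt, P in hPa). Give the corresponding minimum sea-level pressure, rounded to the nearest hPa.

924 hPa

ΔP = (V / 6.55)^(1/0.601) = (98/6.55)^1.664.
98/6.55 = 14.962; 14.962^1.664 ≈ 90.17 hPa.
P_c = 1014 − 90.17 = 923.83 ≈ 924 hPa.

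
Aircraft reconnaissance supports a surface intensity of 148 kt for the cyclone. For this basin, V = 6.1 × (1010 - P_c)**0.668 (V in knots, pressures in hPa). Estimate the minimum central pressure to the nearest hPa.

892 hPa

ΔP = (V / 6.1)^(1/0.668) = (148/6.1)^1.497.
148/6.1 = 24.262; 24.262^1.497 ≈ 118.37 hPa.
P_c = 1010 − 118.37 = 891.63 ≈ 892 hPa.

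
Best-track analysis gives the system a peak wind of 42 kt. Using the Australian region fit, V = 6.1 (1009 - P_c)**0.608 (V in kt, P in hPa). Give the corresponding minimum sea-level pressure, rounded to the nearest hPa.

ΔP = (V / 6.1)^(1/0.608) = (42/6.1)^1.645.
42/6.1 = 6.885; 6.885^1.645 ≈ 23.89 hPa.
P_c = 1009 − 23.89 = 985.11 ≈ 985 hPa.

985 hPa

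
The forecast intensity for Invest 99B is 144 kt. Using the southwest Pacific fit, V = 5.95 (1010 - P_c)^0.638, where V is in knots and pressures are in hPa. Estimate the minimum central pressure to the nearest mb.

862 mb

ΔP = (V / 5.95)^(1/0.638) = (144/5.95)^1.567.
144/5.95 = 24.202; 24.202^1.567 ≈ 147.58 mb.
P_c = 1010 − 147.58 = 862.42 ≈ 862 mb.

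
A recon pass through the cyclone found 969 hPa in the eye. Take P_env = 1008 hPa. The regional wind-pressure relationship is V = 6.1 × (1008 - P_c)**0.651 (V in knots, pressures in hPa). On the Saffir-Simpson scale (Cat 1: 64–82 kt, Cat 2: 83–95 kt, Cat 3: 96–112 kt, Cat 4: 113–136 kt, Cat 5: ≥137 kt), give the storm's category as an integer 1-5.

ΔP = 1008 − 969 = 39 hPa.
V ≈ 6.1 × 39^0.651 = 6.1 × 10.86 ≈ 66 kt.
66 kt falls in the Category 1 band.

1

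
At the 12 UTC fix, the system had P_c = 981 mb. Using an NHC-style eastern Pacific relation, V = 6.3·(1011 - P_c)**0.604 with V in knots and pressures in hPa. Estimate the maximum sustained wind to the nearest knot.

ΔP = 1011 − 981 = 30 mb.
30^0.604 ≈ 7.802.
V ≈ 6.3 × 7.802 ≈ 49.1 kt.

49 kt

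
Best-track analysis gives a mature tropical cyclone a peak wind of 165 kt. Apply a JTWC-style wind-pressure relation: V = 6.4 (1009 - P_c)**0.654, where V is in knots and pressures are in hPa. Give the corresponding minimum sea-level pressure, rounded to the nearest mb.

865 mb

ΔP = (V / 6.4)^(1/0.654) = (165/6.4)^1.529.
165/6.4 = 25.781; 25.781^1.529 ≈ 143.87 mb.
P_c = 1009 − 143.87 = 865.13 ≈ 865 mb.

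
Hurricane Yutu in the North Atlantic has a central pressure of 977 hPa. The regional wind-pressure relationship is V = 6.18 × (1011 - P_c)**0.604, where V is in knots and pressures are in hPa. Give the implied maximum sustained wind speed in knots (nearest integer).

ΔP = 1011 − 977 = 34 hPa.
34^0.604 ≈ 8.414.
V ≈ 6.18 × 8.414 ≈ 52.0 kt.

52 kt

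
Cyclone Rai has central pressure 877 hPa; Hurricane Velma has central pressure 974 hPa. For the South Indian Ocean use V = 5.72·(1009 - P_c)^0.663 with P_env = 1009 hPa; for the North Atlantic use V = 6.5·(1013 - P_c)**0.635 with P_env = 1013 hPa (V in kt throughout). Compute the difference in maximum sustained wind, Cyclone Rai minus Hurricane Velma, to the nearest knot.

Cyclone Rai: ΔP = 132; V ≈ 5.72 × 132^0.663 ≈ 145.66 kt.
Hurricane Velma: ΔP = 39; V ≈ 6.5 × 39^0.635 ≈ 66.56 kt.
Difference ≈ 145.66 − 66.56 = 79.10 → 79 kt.

79 kt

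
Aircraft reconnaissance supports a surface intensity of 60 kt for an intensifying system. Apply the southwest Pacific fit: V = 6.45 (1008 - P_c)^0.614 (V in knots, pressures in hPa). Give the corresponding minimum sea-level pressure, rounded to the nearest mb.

970 mb

ΔP = (V / 6.45)^(1/0.614) = (60/6.45)^1.629.
60/6.45 = 9.302; 9.302^1.629 ≈ 37.80 mb.
P_c = 1008 − 37.80 = 970.20 ≈ 970 mb.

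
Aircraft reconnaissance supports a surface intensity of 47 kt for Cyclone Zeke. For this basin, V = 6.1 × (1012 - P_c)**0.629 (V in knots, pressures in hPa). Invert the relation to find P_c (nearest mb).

986 mb

ΔP = (V / 6.1)^(1/0.629) = (47/6.1)^1.590.
47/6.1 = 7.705; 7.705^1.590 ≈ 25.69 mb.
P_c = 1012 − 25.69 = 986.31 ≈ 986 mb.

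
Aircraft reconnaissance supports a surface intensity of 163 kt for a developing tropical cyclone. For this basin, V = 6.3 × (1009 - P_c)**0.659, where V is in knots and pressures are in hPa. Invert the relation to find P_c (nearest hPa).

870 hPa

ΔP = (V / 6.3)^(1/0.659) = (163/6.3)^1.517.
163/6.3 = 25.873; 25.873^1.517 ≈ 139.29 hPa.
P_c = 1009 − 139.29 = 869.71 ≈ 870 hPa.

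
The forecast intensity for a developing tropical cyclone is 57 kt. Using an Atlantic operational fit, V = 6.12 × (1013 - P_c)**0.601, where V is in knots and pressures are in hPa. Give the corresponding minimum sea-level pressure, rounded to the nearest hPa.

972 hPa

ΔP = (V / 6.12)^(1/0.601) = (57/6.12)^1.664.
57/6.12 = 9.314; 9.314^1.664 ≈ 40.97 hPa.
P_c = 1013 − 40.97 = 972.03 ≈ 972 hPa.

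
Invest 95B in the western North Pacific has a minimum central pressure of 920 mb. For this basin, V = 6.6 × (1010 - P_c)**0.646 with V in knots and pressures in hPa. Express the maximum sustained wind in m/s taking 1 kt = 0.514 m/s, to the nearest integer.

62 m/s

ΔP = 1010 − 920 = 90 mb.
V ≈ 6.6 × 90^0.646 = 6.6 × 18.300 ≈ 120.777 kt.
120.777 × 0.514 ≈ 62.08 m/s → 62 m/s.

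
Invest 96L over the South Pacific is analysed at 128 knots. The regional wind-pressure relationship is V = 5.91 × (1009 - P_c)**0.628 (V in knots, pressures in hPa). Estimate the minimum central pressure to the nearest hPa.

875 hPa

ΔP = (V / 5.91)^(1/0.628) = (128/5.91)^1.592.
128/5.91 = 21.658; 21.658^1.592 ≈ 133.90 hPa.
P_c = 1009 − 133.90 = 875.10 ≈ 875 hPa.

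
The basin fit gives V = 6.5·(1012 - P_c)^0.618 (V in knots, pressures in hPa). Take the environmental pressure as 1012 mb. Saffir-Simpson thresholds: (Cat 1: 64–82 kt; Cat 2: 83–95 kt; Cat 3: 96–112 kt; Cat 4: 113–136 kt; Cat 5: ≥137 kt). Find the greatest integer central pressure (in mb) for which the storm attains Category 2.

Category 2 begins at V = 83 kt.
Required ΔP = (83/6.5)^(1/0.618) = 12.769^1.618 ≈ 61.65 mb.
P_c ≤ 1012 − 61.65 = 950.35, so the highest integer P_c is 950 mb.

950 mb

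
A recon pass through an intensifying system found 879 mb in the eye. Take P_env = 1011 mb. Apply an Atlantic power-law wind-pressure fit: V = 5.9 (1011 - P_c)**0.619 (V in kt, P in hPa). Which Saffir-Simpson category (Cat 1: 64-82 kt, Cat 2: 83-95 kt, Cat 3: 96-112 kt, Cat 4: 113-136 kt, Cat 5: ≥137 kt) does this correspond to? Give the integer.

4

ΔP = 1011 − 879 = 132 mb.
V ≈ 5.9 × 132^0.619 = 5.9 × 20.54 ≈ 121 kt.
121 kt falls in the Category 4 band.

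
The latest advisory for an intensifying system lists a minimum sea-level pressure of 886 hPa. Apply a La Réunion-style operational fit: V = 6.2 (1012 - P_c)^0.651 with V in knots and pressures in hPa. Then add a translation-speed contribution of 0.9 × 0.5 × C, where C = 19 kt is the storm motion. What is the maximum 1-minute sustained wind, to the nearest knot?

ΔP = 1012 − 886 = 126 hPa.
126^0.651 ≈ 23.299.
V ≈ 6.2 × 23.299 ≈ 144.5 kt.
Translation term: 0.9 × 0.5 × 19 = 8.55 kt.
Corrected V ≈ 153.05 kt → 153 kt.

153 kt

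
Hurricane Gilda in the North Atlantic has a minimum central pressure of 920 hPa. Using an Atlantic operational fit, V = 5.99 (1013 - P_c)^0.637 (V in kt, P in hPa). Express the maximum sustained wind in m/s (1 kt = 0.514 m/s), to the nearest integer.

55 m/s

ΔP = 1013 − 920 = 93 hPa.
V ≈ 5.99 × 93^0.637 = 5.99 × 17.944 ≈ 107.486 kt.
107.486 × 0.514 ≈ 55.25 m/s → 55 m/s.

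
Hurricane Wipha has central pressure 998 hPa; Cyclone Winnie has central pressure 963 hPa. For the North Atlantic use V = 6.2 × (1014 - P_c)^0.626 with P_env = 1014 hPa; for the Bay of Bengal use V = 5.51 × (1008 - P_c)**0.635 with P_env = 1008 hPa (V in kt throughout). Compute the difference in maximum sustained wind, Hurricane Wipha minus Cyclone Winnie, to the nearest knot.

-27 kt

Hurricane Wipha: ΔP = 16; V ≈ 6.2 × 16^0.626 ≈ 35.17 kt.
Cyclone Winnie: ΔP = 45; V ≈ 5.51 × 45^0.635 ≈ 61.79 kt.
Difference ≈ 35.17 − 61.79 = -26.62 → -27 kt.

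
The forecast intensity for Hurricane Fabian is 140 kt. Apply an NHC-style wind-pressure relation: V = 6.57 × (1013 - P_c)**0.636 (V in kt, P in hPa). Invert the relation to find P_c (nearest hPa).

ΔP = (V / 6.57)^(1/0.636) = (140/6.57)^1.572.
140/6.57 = 21.309; 21.309^1.572 ≈ 122.73 hPa.
P_c = 1013 − 122.73 = 890.27 ≈ 890 hPa.

890 hPa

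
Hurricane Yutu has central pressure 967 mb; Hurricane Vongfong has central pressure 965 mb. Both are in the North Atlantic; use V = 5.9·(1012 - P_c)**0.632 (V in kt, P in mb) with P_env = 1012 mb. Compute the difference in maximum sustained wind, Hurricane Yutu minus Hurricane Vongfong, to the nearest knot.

-2 kt

Hurricane Yutu: ΔP = 45; V ≈ 5.9 × 45^0.632 ≈ 65.42 kt.
Hurricane Vongfong: ΔP = 47; V ≈ 5.9 × 47^0.632 ≈ 67.24 kt.
Difference ≈ 65.42 − 67.24 = -1.82 → -2 kt.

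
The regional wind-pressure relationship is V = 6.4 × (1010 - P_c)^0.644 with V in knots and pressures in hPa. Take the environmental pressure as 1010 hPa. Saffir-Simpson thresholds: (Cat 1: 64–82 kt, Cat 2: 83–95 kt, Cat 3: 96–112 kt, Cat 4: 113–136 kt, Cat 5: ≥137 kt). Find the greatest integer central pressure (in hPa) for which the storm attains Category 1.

Category 1 begins at V = 64 kt.
Required ΔP = (64/6.4)^(1/0.644) = 10.000^1.553 ≈ 35.71 hPa.
P_c ≤ 1010 − 35.71 = 974.29, so the highest integer P_c is 974 hPa.

974 hPa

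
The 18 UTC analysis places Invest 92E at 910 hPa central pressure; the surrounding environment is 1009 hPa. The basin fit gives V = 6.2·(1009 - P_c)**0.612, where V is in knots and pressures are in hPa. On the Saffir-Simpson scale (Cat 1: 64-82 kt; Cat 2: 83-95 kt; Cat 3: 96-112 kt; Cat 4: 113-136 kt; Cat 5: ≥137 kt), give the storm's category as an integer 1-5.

ΔP = 1009 − 910 = 99 hPa.
V ≈ 6.2 × 99^0.612 = 6.2 × 16.65 ≈ 103 kt.
103 kt falls in the Category 3 band.

3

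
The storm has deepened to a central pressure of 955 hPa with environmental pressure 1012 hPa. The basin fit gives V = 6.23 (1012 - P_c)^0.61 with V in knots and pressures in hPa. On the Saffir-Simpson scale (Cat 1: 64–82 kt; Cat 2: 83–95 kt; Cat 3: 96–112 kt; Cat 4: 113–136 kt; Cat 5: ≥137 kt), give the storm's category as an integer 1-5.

ΔP = 1012 − 955 = 57 hPa.
V ≈ 6.23 × 57^0.61 = 6.23 × 11.78 ≈ 73 kt.
73 kt falls in the Category 1 band.

1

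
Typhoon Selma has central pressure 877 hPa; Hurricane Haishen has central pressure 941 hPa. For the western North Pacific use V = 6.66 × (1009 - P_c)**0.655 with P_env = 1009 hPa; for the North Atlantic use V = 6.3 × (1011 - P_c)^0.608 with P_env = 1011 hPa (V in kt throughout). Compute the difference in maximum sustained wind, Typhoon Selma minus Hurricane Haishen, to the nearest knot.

80 kt

Typhoon Selma: ΔP = 132; V ≈ 6.66 × 132^0.655 ≈ 163.10 kt.
Hurricane Haishen: ΔP = 70; V ≈ 6.3 × 70^0.608 ≈ 83.40 kt.
Difference ≈ 163.10 − 83.40 = 79.70 → 80 kt.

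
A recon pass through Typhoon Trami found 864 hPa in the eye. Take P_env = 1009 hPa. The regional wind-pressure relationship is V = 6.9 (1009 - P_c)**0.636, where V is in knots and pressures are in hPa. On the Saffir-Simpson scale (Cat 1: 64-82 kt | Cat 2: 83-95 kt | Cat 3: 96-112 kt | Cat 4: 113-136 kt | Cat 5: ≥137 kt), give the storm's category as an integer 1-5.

ΔP = 1009 − 864 = 145 hPa.
V ≈ 6.9 × 145^0.636 = 6.9 × 23.69 ≈ 163 kt.
163 kt falls in the Category 5 band.

5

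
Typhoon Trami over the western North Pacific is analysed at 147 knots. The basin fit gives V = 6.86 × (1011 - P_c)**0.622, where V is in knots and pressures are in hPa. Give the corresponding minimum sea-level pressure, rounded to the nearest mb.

873 mb

ΔP = (V / 6.86)^(1/0.622) = (147/6.86)^1.608.
147/6.86 = 21.429; 21.429^1.608 ≈ 137.99 mb.
P_c = 1011 − 137.99 = 873.01 ≈ 873 mb.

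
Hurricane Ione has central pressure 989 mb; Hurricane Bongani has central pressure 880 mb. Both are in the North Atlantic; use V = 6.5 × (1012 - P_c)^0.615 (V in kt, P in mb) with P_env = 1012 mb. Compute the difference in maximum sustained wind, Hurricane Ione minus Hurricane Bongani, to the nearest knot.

-86 kt

Hurricane Ione: ΔP = 23; V ≈ 6.5 × 23^0.615 ≈ 44.71 kt.
Hurricane Bongani: ΔP = 132; V ≈ 6.5 × 132^0.615 ≈ 130.94 kt.
Difference ≈ 44.71 − 130.94 = -86.23 → -86 kt.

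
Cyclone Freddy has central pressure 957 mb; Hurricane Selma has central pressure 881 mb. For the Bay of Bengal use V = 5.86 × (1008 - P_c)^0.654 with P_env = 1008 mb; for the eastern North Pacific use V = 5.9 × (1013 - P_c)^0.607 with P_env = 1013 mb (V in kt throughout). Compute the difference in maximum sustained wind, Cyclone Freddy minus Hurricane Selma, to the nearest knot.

Cyclone Freddy: ΔP = 51; V ≈ 5.86 × 51^0.654 ≈ 76.67 kt.
Hurricane Selma: ΔP = 132; V ≈ 5.9 × 132^0.607 ≈ 114.30 kt.
Difference ≈ 76.67 − 114.30 = -37.63 → -38 kt.

-38 kt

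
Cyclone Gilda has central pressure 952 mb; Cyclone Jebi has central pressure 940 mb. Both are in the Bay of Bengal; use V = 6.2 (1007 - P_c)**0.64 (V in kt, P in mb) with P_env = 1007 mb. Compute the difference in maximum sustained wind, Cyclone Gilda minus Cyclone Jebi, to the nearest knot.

-11 kt

Cyclone Gilda: ΔP = 55; V ≈ 6.2 × 55^0.64 ≈ 80.58 kt.
Cyclone Jebi: ΔP = 67; V ≈ 6.2 × 67^0.64 ≈ 91.43 kt.
Difference ≈ 80.58 − 91.43 = -10.85 → -11 kt.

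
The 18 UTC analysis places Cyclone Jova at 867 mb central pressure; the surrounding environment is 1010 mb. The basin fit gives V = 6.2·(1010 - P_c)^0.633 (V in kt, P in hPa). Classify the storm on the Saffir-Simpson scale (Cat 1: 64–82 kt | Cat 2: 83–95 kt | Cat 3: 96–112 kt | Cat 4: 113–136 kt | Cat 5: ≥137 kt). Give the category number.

5

ΔP = 1010 − 867 = 143 mb.
V ≈ 6.2 × 143^0.633 = 6.2 × 23.14 ≈ 143 kt.
143 kt falls in the Category 5 band.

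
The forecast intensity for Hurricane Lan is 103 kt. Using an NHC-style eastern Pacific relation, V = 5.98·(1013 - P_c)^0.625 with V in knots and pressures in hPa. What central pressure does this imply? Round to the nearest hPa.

ΔP = (V / 5.98)^(1/0.625) = (103/5.98)^1.600.
103/5.98 = 17.224; 17.224^1.600 ≈ 95.02 hPa.
P_c = 1013 − 95.02 = 917.98 ≈ 918 hPa.

918 hPa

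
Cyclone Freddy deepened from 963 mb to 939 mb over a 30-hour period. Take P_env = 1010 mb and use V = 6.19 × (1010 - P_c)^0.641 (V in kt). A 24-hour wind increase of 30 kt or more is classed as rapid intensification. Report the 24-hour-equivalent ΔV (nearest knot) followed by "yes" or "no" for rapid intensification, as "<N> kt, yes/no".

18 kt, no

V₁: ΔP = 47, V ≈ 6.19 × 47^0.641 ≈ 73.03 kt.
V₂: ΔP = 71, V ≈ 6.19 × 71^0.641 ≈ 95.14 kt.
ΔV over 30 h = 22.11 kt → 24 h equivalent = 22.11 × 24/30 ≈ 17.69 kt.
18 kt < 30 kt ⇒ not rapid intensification.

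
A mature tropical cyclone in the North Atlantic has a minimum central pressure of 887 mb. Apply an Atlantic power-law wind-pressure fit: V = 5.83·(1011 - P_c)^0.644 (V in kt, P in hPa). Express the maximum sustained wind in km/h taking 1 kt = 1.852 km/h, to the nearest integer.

241 km/h

ΔP = 1011 − 887 = 124 mb.
V ≈ 5.83 × 124^0.644 = 5.83 × 22.293 ≈ 129.967 kt.
129.967 × 1.852 ≈ 240.70 km/h → 241 km/h.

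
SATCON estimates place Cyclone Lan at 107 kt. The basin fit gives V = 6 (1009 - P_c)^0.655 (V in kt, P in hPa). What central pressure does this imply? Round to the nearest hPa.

928 hPa

ΔP = (V / 6)^(1/0.655) = (107/6)^1.527.
107/6 = 17.833; 17.833^1.527 ≈ 81.34 hPa.
P_c = 1009 − 81.34 = 927.66 ≈ 928 hPa.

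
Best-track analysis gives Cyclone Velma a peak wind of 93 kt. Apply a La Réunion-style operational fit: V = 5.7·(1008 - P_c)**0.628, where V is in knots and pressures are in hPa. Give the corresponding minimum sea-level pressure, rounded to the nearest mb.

ΔP = (V / 5.7)^(1/0.628) = (93/5.7)^1.592.
93/5.7 = 16.316; 16.316^1.592 ≈ 85.29 mb.
P_c = 1008 − 85.29 = 922.71 ≈ 923 mb.

923 mb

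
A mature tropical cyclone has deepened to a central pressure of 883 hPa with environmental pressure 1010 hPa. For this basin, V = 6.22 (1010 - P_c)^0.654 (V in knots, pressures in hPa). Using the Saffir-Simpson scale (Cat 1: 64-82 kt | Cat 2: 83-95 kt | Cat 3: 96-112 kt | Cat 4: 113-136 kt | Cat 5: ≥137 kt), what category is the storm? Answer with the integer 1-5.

ΔP = 1010 − 883 = 127 hPa.
V ≈ 6.22 × 127^0.654 = 6.22 × 23.76 ≈ 148 kt.
148 kt falls in the Category 5 band.

5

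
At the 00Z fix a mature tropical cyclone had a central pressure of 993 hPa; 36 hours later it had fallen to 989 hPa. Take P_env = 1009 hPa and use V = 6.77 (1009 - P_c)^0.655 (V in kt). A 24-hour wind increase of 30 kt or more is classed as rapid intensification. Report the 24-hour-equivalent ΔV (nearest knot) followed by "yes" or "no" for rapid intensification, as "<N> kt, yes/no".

4 kt, no

V₁: ΔP = 16, V ≈ 6.77 × 16^0.655 ≈ 41.62 kt.
V₂: ΔP = 20, V ≈ 6.77 × 20^0.655 ≈ 48.17 kt.
ΔV over 36 h = 6.55 kt → 24 h equivalent = 6.55 × 24/36 ≈ 4.37 kt.
4 kt < 30 kt ⇒ not rapid intensification.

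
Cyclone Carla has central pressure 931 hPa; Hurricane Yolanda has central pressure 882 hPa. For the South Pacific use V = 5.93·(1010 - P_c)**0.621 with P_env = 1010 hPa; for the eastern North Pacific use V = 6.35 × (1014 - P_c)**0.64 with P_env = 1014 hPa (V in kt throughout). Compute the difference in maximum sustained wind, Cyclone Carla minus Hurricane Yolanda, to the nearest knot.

Cyclone Carla: ΔP = 79; V ≈ 5.93 × 79^0.621 ≈ 89.43 kt.
Hurricane Yolanda: ΔP = 132; V ≈ 6.35 × 132^0.64 ≈ 144.52 kt.
Difference ≈ 89.43 − 144.52 = -55.09 → -55 kt.

-55 kt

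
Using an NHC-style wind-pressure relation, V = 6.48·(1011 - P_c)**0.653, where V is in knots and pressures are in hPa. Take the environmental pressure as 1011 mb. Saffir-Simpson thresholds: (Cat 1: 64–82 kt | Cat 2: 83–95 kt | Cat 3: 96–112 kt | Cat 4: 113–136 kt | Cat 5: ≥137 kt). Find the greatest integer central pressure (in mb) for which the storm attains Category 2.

961 mb

Category 2 begins at V = 83 kt.
Required ΔP = (83/6.48)^(1/0.653) = 12.809^1.531 ≈ 49.66 mb.
P_c ≤ 1011 − 49.66 = 961.34, so the highest integer P_c is 961 mb.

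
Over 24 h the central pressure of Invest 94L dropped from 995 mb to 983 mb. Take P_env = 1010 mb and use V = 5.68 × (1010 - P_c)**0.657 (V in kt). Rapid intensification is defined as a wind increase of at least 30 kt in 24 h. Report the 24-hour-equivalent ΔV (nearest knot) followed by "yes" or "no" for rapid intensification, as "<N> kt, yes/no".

16 kt, no

V₁: ΔP = 15, V ≈ 5.68 × 15^0.657 ≈ 33.65 kt.
V₂: ΔP = 27, V ≈ 5.68 × 27^0.657 ≈ 49.52 kt.
ΔV over 24 h = 15.87 kt → 24 h equivalent = 15.87 × 24/24 ≈ 15.87 kt.
16 kt < 30 kt ⇒ not rapid intensification.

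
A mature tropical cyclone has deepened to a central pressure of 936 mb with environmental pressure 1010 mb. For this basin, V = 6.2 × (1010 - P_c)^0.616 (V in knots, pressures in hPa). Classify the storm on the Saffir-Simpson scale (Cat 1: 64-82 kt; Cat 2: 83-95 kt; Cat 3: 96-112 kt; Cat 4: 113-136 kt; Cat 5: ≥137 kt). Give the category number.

2

ΔP = 1010 − 936 = 74 mb.
V ≈ 6.2 × 74^0.616 = 6.2 × 14.17 ≈ 88 kt.
88 kt falls in the Category 2 band.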